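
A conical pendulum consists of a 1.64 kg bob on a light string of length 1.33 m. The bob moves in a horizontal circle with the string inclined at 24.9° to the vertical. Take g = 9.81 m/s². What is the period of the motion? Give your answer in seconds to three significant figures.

r = L sinθ = 0.5600 m. From T sinθ = mω²r and T cosθ = mg: tanθ = ω²r/g, so ω² = g tanθ / r = g/(L cosθ).
ω = √(g/(L cosθ)) = √(9.81/(1.33 × 0.9070)) = √8.132 = 2.852 rad/s.
Period = 2π/ω = 2.203 s.

2.20 s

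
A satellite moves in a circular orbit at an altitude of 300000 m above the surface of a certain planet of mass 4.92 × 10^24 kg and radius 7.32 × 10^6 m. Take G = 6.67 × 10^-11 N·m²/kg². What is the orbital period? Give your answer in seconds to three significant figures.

7300 s

r = R + h = 7.32 × 10^6 + 300000 = 7.620 × 10^6 m. Gravity provides the centripetal force: G M m / r² = m v² / r ⇒ v = √(GM/r) = 6562 m/s.
T = 2πr/v = 2π × 7.620 × 10^6 / 6562 = 7296 s.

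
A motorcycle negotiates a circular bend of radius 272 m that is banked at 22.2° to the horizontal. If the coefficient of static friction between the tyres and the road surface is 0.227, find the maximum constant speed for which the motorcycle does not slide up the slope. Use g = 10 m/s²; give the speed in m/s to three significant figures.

43.6 m/s

At the maximum speed, friction acts down the slope at its limiting value f = μN. Radially (horizontal, toward centre): N sinθ + μN cosθ = mv²/r. Vertically: N cosθ − μN sinθ = mg.
Dividing: v² = r g (sinθ + μcosθ)/(cosθ − μsinθ).
sinθ + μcosθ = 0.3778 + 0.227×0.9259 = 0.5880; cosθ − μsinθ = 0.9259 − 0.227×0.3778 = 0.8401.
v² = 272 × 10.0 × 0.5880/0.8401 = 1904 m²/s², so v = 43.63 m/s.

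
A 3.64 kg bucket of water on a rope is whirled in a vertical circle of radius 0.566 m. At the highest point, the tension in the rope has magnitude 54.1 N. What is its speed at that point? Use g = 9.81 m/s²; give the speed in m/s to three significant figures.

3.74 m/s

At the top, T + mg = mv²/r, so v = √(r(T/m + g)) = √(0.566 × (54.1/3.64 + 9.81)) = √(0.566 × 24.67) = √13.96 = 3.737 m/s.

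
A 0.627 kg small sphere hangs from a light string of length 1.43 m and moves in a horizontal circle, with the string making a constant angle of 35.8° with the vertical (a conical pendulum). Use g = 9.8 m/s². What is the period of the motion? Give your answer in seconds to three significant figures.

r = L sinθ = 0.8365 m. From T sinθ = mω²r and T cosθ = mg: tanθ = ω²r/g, so ω² = g tanθ / r = g/(L cosθ).
ω = √(g/(L cosθ)) = √(9.8/(1.43 × 0.8111)) = √8.450 = 2.907 rad/s.
Period = 2π/ω = 2.162 s.

2.16 s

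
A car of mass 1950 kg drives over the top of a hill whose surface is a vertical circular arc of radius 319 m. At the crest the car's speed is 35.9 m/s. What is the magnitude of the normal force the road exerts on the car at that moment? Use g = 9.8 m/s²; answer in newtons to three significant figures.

11200 N

At the crest the centripetal acceleration points downward (toward the centre of the arc), so mg − N = mv²/r.
N = m(g − v²/r) = 1950 × (9.8 − (35.9)²/319) = 1950 × (9.8 − 4.040) = 1950 × 5.760 = 11230 N.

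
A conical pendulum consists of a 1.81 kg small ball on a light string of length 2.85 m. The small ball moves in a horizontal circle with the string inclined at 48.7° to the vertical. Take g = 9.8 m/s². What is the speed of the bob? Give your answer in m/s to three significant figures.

4.89 m/s

The radius of the circle is r = L sinθ = 2.85 × sin 48.7° = 2.141 m.
Horizontally T sinθ = mv²/r and vertically T cosθ = mg, so tanθ = v²/(rg).
v = √(r g tanθ) = √(2.141 × 9.8 × 1.138) = √23.88 = 4.887 m/s.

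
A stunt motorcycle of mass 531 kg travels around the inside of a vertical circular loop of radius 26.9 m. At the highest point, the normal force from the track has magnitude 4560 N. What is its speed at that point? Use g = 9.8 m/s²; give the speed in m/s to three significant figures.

At the top, N + mg = mv²/r, so v = √(r(N/m + g)) = √(26.9 × (4560/531 + 9.8)) = √(26.9 × 18.39) = √494.6 = 22.24 m/s.

22.2 m/s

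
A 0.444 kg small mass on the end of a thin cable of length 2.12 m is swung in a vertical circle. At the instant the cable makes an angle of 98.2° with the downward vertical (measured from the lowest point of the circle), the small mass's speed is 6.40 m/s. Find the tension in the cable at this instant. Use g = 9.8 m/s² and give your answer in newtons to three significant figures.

7.96 N

Take the radial direction toward the centre of the circle as positive. The component of the weight along the string toward the centre is −mg cos φ (φ measured from the bottom), so Newton's second law along the string gives T − mg cos φ = m v²/r.
cos 98.2° = -0.1426, so T = m(v²/r + g cos φ) = 0.444 × ((6.40)²/2.12 + 9.8 × -0.1426) = 0.444 × (19.32 + (-1.398)) = 0.444 × 17.92 = 7.958 N.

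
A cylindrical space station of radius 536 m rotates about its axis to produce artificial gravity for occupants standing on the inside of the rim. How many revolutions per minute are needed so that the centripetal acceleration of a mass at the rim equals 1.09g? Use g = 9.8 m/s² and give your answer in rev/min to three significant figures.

1.35 rev/min

Require ω²r = 1.09g, so ω = √(1.09 × 9.8/536) = 0.1412 rad/s.
In rev/min: ω × 60/(2π) = 0.1412 × 60/(2π) = 1.348 rev/min.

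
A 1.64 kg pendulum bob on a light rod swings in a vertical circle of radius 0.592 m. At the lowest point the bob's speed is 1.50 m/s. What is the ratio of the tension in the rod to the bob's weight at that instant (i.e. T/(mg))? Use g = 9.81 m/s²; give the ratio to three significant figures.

1.39

At the bottom, T − mg = mv²/r, so T = m(v²/r + g) and T/(mg) = v²/(rg) + 1 = (1.50)²/(0.592 × 9.81) + 1 = 0.3874 + 1 = 1.387.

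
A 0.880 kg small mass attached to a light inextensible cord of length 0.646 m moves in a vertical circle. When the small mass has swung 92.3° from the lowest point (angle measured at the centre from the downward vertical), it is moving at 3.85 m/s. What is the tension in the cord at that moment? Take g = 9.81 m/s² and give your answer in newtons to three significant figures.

Take the radial direction toward the centre of the circle as positive. The component of the weight along the string toward the centre is −mg cos φ (φ measured from the bottom), so Newton's second law along the string gives T − mg cos φ = m v²/r.
cos 92.3° = -0.04013, so T = m(v²/r + g cos φ) = 0.880 × ((3.85)²/0.646 + 9.81 × -0.04013) = 0.880 × (22.95 + (-0.3937)) = 0.880 × 22.55 = 19.85 N.

19.8 N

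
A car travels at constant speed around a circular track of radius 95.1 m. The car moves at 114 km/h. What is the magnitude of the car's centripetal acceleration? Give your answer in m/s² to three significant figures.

10.5 m/s²

v = 114 km/h = 114/3.6 = 31.67 m/s.
a_c = v²/r = (31.67)²/95.1 = 1003/95.1 = 10.54 m/s².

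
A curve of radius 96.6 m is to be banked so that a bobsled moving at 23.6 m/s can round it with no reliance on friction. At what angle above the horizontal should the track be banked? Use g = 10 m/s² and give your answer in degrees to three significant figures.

30.0°

For a frictionless banked turn: horizontally N sinθ = mv²/r and vertically N cosθ = mg.
Dividing: tanθ = v²/(r g) = (23.6)²/(96.6 × 10.0) = 557.0/966.0 = 0.5766.
θ = arctan(0.5766) = 29.97°.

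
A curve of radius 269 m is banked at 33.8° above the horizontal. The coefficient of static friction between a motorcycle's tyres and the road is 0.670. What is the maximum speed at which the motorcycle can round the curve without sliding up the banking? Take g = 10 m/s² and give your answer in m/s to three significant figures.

At the maximum speed, friction acts down the slope at its limiting value f = μN. Radially (horizontal, toward centre): N sinθ + μN cosθ = mv²/r. Vertically: N cosθ − μN sinθ = mg.
Dividing: v² = r g (sinθ + μcosθ)/(cosθ − μsinθ).
sinθ + μcosθ = 0.5563 + 0.670×0.8310 = 1.113; cosθ − μsinθ = 0.8310 − 0.670×0.5563 = 0.4583.
v² = 269 × 10.0 × 1.113/0.4583 = 6534 m²/s², so v = 80.83 m/s.

80.8 m/s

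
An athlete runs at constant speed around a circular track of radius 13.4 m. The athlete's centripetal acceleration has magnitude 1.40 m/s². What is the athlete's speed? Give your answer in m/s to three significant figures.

a_c = v²/r ⇒ v = √(a_c · r) = √(1.40 × 13.4) = √18.76 = 4.331 m/s.

4.33 m/s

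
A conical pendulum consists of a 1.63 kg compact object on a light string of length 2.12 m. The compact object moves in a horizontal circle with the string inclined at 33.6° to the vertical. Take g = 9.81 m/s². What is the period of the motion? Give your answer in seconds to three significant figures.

r = L sinθ = 1.173 m. From T sinθ = mω²r and T cosθ = mg: tanθ = ω²r/g, so ω² = g tanθ / r = g/(L cosθ).
ω = √(g/(L cosθ)) = √(9.81/(2.12 × 0.8329)) = √5.556 = 2.357 rad/s.
Period = 2π/ω = 2.666 s.

2.67 s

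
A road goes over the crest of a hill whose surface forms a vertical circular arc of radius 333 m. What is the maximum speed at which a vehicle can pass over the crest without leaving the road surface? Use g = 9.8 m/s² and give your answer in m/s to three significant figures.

57.1 m/s

At the crest the centre of the circle is below the vehicle, so the net downward (centripetal) force is mg − N = mv²/r.
The vehicle leaves the road when N → 0, giving v_max = √(g r) = √(9.8 × 333) = 57.13 m/s.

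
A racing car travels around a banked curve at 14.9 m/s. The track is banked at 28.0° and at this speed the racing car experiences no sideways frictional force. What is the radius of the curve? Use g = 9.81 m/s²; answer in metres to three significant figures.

Frictionless banking: tanθ = v²/(rg), so r = v²/(g tanθ).
r = (14.9)²/(9.81 × tan 28.0°) = 222.0/(9.81 × 0.5317) = 222.0/5.216 = 42.56 m.

42.6 m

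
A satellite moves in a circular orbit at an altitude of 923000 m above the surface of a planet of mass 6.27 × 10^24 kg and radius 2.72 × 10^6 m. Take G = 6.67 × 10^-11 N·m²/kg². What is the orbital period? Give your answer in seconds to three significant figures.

r = R + h = 2.72 × 10^6 + 923000 = 3.643 × 10^6 m. Gravity provides the centripetal force: G M m / r² = m v² / r ⇒ v = √(GM/r) = 10710 m/s.
T = 2πr/v = 2π × 3.643 × 10^6 / 10710 = 2136 s.

2140 s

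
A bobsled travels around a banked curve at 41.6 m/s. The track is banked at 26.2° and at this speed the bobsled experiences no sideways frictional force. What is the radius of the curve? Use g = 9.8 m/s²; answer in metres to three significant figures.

Frictionless banking: tanθ = v²/(rg), so r = v²/(g tanθ).
r = (41.6)²/(9.8 × tan 26.2°) = 1731/(9.8 × 0.4921) = 1731/4.822 = 358.9 m.

359 m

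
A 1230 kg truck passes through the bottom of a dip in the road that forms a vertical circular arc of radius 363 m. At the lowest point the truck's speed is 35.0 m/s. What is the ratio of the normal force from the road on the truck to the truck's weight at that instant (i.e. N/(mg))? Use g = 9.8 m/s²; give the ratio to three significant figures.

At the bottom, N − mg = mv²/r, so N = m(v²/r + g) and N/(mg) = v²/(rg) + 1 = (35.0)²/(363 × 9.8) + 1 = 0.3444 + 1 = 1.344.

1.34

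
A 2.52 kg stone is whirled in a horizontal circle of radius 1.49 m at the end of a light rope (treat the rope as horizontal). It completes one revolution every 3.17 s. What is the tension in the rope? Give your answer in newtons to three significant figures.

v = 2πr/T = 2π × 1.49/3.17 = 2.953 m/s.
The tension is the only horizontal force, so it supplies the full centripetal force: T = m v²/r = 2.52 × (2.953)²/1.49 = 2.52 × 8.722/1.49 = 14.75 N.

14.8 N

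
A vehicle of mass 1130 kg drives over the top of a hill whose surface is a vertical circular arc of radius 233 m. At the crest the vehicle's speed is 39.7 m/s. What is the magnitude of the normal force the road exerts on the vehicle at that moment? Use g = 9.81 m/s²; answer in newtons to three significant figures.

At the crest the centripetal acceleration points downward (toward the centre of the arc), so mg − N = mv²/r.
N = m(g − v²/r) = 1130 × (9.81 − (39.7)²/233) = 1130 × (9.81 − 6.764) = 1130 × 3.046 = 3442 N.

3440 N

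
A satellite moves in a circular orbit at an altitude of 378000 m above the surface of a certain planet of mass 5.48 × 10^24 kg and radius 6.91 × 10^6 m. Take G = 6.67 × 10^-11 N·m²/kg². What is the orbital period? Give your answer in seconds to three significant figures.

6470 s

r = R + h = 6.91 × 10^6 + 378000 = 7.288 × 10^6 m. Gravity provides the centripetal force: G M m / r² = m v² / r ⇒ v = √(GM/r) = 7082 m/s.
T = 2πr/v = 2π × 7.288 × 10^6 / 7082 = 6466 s.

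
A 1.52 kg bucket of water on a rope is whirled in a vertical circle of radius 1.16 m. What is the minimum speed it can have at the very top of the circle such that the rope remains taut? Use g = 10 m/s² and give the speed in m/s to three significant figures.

3.41 m/s

At the top, both weight mg and T point toward the centre: T + mg = mv²/r.
At minimum speed T → 0, so mg = mv_min²/r ⇒ v_min = √(g r) = √(10.0 × 1.16) = 3.406 m/s.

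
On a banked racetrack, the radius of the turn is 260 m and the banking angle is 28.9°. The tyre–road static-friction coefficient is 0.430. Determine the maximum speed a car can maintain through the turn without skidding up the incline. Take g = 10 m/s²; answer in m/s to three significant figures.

At the maximum speed, friction acts down the slope at its limiting value f = μN. Radially (horizontal, toward centre): N sinθ + μN cosθ = mv²/r. Vertically: N cosθ − μN sinθ = mg.
Dividing: v² = r g (sinθ + μcosθ)/(cosθ − μsinθ).
sinθ + μcosθ = 0.4833 + 0.430×0.8755 = 0.8597; cosθ − μsinθ = 0.8755 − 0.430×0.4833 = 0.6677.
v² = 260 × 10.0 × 0.8597/0.6677 = 3348 m²/s², so v = 57.86 m/s.

57.9 m/s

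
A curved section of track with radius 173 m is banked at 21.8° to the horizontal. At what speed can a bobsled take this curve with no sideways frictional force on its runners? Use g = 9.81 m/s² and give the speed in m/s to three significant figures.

26.1 m/s

On a frictionless banked curve, N sinθ = mv²/r and N cosθ = mg, so tanθ = v²/(rg).
v = √(r g tanθ) = √(173 × 9.81 × tan 21.8°) = √(173 × 9.81 × 0.4000) = √678.8 = 26.05 m/s.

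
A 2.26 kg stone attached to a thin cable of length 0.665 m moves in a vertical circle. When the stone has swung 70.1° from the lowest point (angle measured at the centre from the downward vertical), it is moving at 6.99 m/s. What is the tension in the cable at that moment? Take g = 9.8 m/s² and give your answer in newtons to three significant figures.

174 N

Take the radial direction toward the centre of the circle as positive. The component of the weight along the string toward the centre is −mg cos φ (φ measured from the bottom), so Newton's second law along the string gives T − mg cos φ = m v²/r.
cos 70.1° = 0.3404, so T = m(v²/r + g cos φ) = 2.26 × ((6.99)²/0.665 + 9.8 × 0.3404) = 2.26 × (73.47 + (3.336)) = 2.26 × 76.81 = 173.6 N.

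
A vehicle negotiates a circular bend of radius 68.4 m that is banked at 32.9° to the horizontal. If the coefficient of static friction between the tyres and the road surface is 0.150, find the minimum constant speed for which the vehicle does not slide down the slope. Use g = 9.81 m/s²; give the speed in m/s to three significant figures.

17.4 m/s

At the minimum speed, friction acts up the slope at its limiting value f = μN. Radially (horizontal, toward centre): N sinθ − μN cosθ = mv²/r. Vertically: N cosθ + μN sinθ = mg.
Dividing: v² = r g (sinθ − μcosθ)/(cosθ + μsinθ).
sinθ − μcosθ = 0.5432 − 0.150×0.8396 = 0.4172; cosθ + μsinθ = 0.8396 + 0.150×0.5432 = 0.9211.
v² = 68.4 × 9.81 × 0.4172/0.9211 = 303.9 m²/s², so v = 17.43 m/s.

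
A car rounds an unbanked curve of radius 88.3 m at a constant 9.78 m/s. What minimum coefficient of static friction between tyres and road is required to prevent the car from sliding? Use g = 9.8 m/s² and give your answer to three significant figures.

0.111

Friction provides the centripetal force: μ_s m g = m v²/r, so μ_s = v²/(g r) = (9.780)²/(9.8 × 88.3) = 95.65/865.3 = 0.1105.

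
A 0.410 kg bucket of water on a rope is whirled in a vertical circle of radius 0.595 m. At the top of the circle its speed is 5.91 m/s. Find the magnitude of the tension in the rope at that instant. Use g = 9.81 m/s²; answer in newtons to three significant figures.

At the top, both T and the weight mg point inward (toward the centre), so T + mg = mv²/r.
T = m(v²/r − g) = 0.410 × ((5.91)²/0.595 − 9.81) = 0.410 × (58.70 − 9.81) = 0.410 × 48.89 = 20.05 N.

20.0 N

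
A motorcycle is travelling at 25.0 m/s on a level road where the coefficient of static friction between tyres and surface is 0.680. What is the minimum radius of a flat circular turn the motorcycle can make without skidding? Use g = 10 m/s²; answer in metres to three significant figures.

91.9 m

At the limit, μ_s m g = m v²/r, so r_min = v²/(μ_s g) = (25.0)²/(0.680 × 10.0) = 625.0/6.800 = 91.91 m.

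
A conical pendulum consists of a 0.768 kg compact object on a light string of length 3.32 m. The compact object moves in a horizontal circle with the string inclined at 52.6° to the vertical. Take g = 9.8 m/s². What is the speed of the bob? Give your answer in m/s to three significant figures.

The radius of the circle is r = L sinθ = 3.32 × sin 52.6° = 2.637 m.
Horizontally T sinθ = mv²/r and vertically T cosθ = mg, so tanθ = v²/(rg).
v = √(r g tanθ) = √(2.637 × 9.8 × 1.308) = √33.81 = 5.814 m/s.

5.81 m/s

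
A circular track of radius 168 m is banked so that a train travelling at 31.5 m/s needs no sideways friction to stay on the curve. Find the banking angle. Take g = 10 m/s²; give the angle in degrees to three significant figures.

30.6°

For a frictionless banked turn: horizontally N sinθ = mv²/r and vertically N cosθ = mg.
Dividing: tanθ = v²/(r g) = (31.5)²/(168 × 10.0) = 992.2/1680 = 0.5906.
θ = arctan(0.5906) = 30.57°.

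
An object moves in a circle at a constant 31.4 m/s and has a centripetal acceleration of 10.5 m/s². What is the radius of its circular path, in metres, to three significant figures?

a_c = v²/r ⇒ r = v²/a_c = (31.4)²/10.5 = 986.0/10.5 = 93.90 m.

93.9 m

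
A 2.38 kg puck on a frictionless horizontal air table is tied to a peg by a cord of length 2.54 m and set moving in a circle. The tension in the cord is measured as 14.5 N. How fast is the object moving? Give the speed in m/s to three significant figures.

3.93 m/s

T = m v²/r ⇒ v = √(T r / m) = √(14.5 × 2.54 / 2.38) = √15.47 = 3.934 m/s.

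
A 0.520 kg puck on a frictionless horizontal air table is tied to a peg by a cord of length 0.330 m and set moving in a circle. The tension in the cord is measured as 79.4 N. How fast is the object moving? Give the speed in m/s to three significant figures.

T = m v²/r ⇒ v = √(T r / m) = √(79.4 × 0.330 / 0.520) = √50.39 = 7.098 m/s.

7.10 m/s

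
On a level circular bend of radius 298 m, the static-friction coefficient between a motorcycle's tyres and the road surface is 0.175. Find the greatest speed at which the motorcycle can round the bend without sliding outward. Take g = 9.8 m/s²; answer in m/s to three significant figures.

On a flat curve, static friction is the only horizontal force, so it must supply the full centripetal force: μ_s m g = m v²/r.
Mass cancels: v_max = √(μ_s g r) = √(0.175 × 9.8 × 298) = √511.1 = 22.61 m/s.

22.6 m/s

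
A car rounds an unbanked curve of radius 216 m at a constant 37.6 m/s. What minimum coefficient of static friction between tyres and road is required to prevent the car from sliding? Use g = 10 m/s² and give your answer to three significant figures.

Friction provides the centripetal force: μ_s m g = m v²/r, so μ_s = v²/(g r) = (37.60)²/(10.0 × 216) = 1414/2160 = 0.6545.

0.655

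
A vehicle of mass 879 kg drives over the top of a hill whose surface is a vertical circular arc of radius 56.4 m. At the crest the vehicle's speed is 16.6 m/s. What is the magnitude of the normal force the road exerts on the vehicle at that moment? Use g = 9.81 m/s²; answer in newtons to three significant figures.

4330 N

At the crest the centripetal acceleration points downward (toward the centre of the arc), so mg − N = mv²/r.
N = m(g − v²/r) = 879 × (9.81 − (16.6)²/56.4) = 879 × (9.81 − 4.886) = 879 × 4.924 = 4328 N.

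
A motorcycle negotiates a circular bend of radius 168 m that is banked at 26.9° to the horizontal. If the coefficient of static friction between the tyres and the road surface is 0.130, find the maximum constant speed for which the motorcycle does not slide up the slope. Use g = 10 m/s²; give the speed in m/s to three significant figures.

At the maximum speed, friction acts down the slope at its limiting value f = μN. Radially (horizontal, toward centre): N sinθ + μN cosθ = mv²/r. Vertically: N cosθ − μN sinθ = mg.
Dividing: v² = r g (sinθ + μcosθ)/(cosθ − μsinθ).
sinθ + μcosθ = 0.4524 + 0.130×0.8918 = 0.5684; cosθ − μsinθ = 0.8918 − 0.130×0.4524 = 0.8330.
v² = 168 × 10.0 × 0.5684/0.8330 = 1146 m²/s², so v = 33.86 m/s.

33.9 m/s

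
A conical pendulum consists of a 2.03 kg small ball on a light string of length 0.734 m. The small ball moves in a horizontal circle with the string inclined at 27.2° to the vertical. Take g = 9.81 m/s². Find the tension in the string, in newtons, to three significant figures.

22.4 N

Vertically the bob has no acceleration, so T cosθ = mg.
T = mg/cosθ = 2.03 × 9.81 / cos 27.2° = 19.91/0.8894 = 22.39 N.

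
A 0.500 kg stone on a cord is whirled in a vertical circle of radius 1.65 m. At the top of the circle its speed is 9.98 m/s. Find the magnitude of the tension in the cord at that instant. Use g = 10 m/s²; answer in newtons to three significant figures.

At the top, both T and the weight mg point inward (toward the centre), so T + mg = mv²/r.
T = m(v²/r − g) = 0.500 × ((9.98)²/1.65 − 10.0) = 0.500 × (60.36 − 10.0) = 0.500 × 50.36 = 25.18 N.

25.2 N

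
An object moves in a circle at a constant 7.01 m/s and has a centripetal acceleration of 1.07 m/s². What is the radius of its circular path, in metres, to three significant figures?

45.9 m

a_c = v²/r ⇒ r = v²/a_c = (7.01)²/1.07 = 49.14/1.07 = 45.93 m.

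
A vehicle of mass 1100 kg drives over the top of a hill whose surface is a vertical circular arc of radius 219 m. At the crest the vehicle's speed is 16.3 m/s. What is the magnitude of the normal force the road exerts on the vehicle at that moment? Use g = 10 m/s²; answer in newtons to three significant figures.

At the crest the centripetal acceleration points downward (toward the centre of the arc), so mg − N = mv²/r.
N = m(g − v²/r) = 1100 × (10.0 − (16.3)²/219) = 1100 × (10.0 − 1.213) = 1100 × 8.787 = 9665 N.

9670 N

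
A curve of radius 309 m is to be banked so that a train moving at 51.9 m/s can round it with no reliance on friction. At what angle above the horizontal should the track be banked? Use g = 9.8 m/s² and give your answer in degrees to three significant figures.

With no friction, the horizontal component of the normal force provides the centripetal force: N sinθ = mv²/r, while N cosθ = mg vertically.
Dividing: tanθ = v²/(r g) = (51.9)²/(309 × 9.8) = 2694/3028 = 0.8895.
θ = arctan(0.8895) = 41.65°.

41.7°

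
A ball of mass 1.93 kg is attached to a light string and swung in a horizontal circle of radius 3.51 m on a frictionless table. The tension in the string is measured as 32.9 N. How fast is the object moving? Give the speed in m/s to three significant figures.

T = m v²/r ⇒ v = √(T r / m) = √(32.9 × 3.51 / 1.93) = √59.83 = 7.735 m/s.

7.74 m/s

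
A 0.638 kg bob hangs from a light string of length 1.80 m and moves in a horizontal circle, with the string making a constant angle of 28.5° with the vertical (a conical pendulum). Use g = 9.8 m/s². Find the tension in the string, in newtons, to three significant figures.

Vertically the bob has no acceleration, so T cosθ = mg.
T = mg/cosθ = 0.638 × 9.8 / cos 28.5° = 6.252/0.8788 = 7.115 N.

7.11 N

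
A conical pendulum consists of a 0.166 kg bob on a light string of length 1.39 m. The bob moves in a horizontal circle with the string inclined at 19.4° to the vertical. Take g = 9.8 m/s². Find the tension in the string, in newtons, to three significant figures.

1.72 N

Vertically the bob has no acceleration, so T cosθ = mg.
T = mg/cosθ = 0.166 × 9.8 / cos 19.4° = 1.627/0.9432 = 1.725 N.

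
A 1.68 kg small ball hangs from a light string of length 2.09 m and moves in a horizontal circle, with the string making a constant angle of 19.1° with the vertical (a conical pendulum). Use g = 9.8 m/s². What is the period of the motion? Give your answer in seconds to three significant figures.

r = L sinθ = 0.6839 m. From T sinθ = mω²r and T cosθ = mg: tanθ = ω²r/g, so ω² = g tanθ / r = g/(L cosθ).
ω = √(g/(L cosθ)) = √(9.8/(2.09 × 0.9449)) = √4.962 = 2.228 rad/s.
Period = 2π/ω = 2.821 s.

2.82 s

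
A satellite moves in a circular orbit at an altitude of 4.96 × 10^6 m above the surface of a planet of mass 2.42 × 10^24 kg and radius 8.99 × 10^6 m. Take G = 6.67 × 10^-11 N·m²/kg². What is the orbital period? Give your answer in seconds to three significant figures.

r = R + h = 8.99 × 10^6 + 4.96 × 10^6 = 1.395 × 10^7 m. Gravity provides the centripetal force: G M m / r² = m v² / r ⇒ v = √(GM/r) = 3402 m/s.
T = 2πr/v = 2π × 1.395 × 10^7 / 3402 = 25770 s.

25800 s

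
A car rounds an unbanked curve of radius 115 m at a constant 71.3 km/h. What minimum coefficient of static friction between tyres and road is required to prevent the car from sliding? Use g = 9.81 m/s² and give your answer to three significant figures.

0.348

v = 71.3/3.6 = 19.81 m/s.
Friction provides the centripetal force: μ_s m g = m v²/r, so μ_s = v²/(g r) = (19.81)²/(9.81 × 115) = 392.3/1128 = 0.3477.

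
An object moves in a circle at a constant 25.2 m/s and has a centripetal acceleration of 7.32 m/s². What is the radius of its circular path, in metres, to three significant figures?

a_c = v²/r ⇒ r = v²/a_c = (25.2)²/7.32 = 635.0/7.32 = 86.75 m.

86.8 m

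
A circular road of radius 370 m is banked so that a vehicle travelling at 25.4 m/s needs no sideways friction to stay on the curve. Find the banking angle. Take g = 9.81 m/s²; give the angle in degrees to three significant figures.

10.1°

For a frictionless banked turn: horizontally N sinθ = mv²/r and vertically N cosθ = mg.
Dividing: tanθ = v²/(r g) = (25.4)²/(370 × 9.81) = 645.2/3630 = 0.1777.
θ = arctan(0.1777) = 10.08°.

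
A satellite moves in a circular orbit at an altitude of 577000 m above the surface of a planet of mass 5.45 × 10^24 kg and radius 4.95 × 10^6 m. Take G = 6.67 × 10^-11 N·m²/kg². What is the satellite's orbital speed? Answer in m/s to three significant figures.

8110 m/s

Orbital radius r = R + h = 4.95 × 10^6 + 577000 = 5.527 × 10^6 m.
Gravity supplies the centripetal force: G M m / r² = m v² / r, so v = √(GM/r).
v = √(6.67 × 10^-11 × 5.45 × 10^24 / 5.527 × 10^6) = √(6.577 × 10^7) = 8110 m/s.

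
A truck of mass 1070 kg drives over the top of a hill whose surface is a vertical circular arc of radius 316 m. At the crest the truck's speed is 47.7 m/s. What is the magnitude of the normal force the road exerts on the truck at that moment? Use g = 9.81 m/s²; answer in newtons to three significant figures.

At the crest the centripetal acceleration points downward (toward the centre of the arc), so mg − N = mv²/r.
N = m(g − v²/r) = 1070 × (9.81 − (47.7)²/316) = 1070 × (9.81 − 7.200) = 1070 × 2.610 = 2792 N.

2790 N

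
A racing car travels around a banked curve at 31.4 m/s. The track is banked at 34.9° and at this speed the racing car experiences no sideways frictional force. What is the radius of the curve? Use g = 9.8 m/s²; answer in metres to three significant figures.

144 m

Frictionless banking: tanθ = v²/(rg), so r = v²/(g tanθ).
r = (31.4)²/(9.8 × tan 34.9°) = 986.0/(9.8 × 0.6976) = 986.0/6.837 = 144.2 m.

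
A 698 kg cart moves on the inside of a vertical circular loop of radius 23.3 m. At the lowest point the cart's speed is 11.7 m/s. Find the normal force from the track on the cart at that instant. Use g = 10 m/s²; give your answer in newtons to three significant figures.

11100 N

At the lowest point, N points up (toward the centre) and the weight mg points down (away from the centre), so the net inward force is N − mg = mv²/r.
N = m(v²/r + g) = 698 × ((11.7)²/23.3 + 10.0) = 698 × (5.875 + 10.0) = 698 × 15.88 = 11080 N.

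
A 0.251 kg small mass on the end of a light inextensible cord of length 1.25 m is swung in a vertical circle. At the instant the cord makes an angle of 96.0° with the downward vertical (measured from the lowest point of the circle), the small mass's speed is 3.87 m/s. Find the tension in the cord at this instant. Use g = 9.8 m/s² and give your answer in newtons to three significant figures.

2.75 N

Take the radial direction toward the centre of the circle as positive. The component of the weight along the string toward the centre is −mg cos φ (φ measured from the bottom), so Newton's second law along the string gives T − mg cos φ = m v²/r.
cos 96.0° = -0.1045, so T = m(v²/r + g cos φ) = 0.251 × ((3.87)²/1.25 + 9.8 × -0.1045) = 0.251 × (11.98 + (-1.024)) = 0.251 × 10.96 = 2.750 N.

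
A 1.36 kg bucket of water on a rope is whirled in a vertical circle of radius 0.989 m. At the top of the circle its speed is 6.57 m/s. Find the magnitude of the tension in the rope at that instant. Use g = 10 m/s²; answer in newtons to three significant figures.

At the top, both T and the weight mg point inward (toward the centre), so T + mg = mv²/r.
T = m(v²/r − g) = 1.36 × ((6.57)²/0.989 − 10.0) = 1.36 × (43.64 − 10.0) = 1.36 × 33.64 = 45.76 N.

45.8 N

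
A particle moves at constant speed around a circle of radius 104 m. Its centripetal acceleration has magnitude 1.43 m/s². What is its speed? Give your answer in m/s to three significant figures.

a_c = v²/r ⇒ v = √(a_c · r) = √(1.43 × 104) = √148.7 = 12.20 m/s.

12.2 m/s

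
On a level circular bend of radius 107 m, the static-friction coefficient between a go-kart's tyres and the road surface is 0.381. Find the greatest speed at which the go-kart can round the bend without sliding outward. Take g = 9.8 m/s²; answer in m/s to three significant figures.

20.0 m/s

Friction provides the centripetal force on a flat curve. At maximum speed it is at its limiting value: μ_s m g = m v²/r.
Mass cancels: v_max = √(μ_s g r) = √(0.381 × 9.8 × 107) = √399.5 = 19.99 m/s.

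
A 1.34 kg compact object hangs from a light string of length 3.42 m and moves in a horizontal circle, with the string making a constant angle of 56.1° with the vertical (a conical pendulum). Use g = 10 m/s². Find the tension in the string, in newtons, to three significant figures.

Vertically the bob has no acceleration, so T cosθ = mg.
T = mg/cosθ = 1.34 × 10.0 / cos 56.1° = 13.40/0.5577 = 24.03 N.

24.0 N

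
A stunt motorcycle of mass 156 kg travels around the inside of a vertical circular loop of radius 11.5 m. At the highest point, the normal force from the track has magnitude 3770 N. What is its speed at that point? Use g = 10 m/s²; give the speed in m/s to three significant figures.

19.8 m/s

At the top, N + mg = mv²/r, so v = √(r(N/m + g)) = √(11.5 × (3770/156 + 10.0)) = √(11.5 × 34.17) = √392.9 = 19.82 m/s.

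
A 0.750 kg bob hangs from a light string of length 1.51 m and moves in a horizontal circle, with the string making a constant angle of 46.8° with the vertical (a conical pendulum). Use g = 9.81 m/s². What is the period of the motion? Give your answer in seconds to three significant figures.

r = L sinθ = 1.101 m. From T sinθ = mω²r and T cosθ = mg: tanθ = ω²r/g, so ω² = g tanθ / r = g/(L cosθ).
ω = √(g/(L cosθ)) = √(9.81/(1.51 × 0.6845)) = √9.490 = 3.081 rad/s.
Period = 2π/ω = 2.040 s.

2.04 s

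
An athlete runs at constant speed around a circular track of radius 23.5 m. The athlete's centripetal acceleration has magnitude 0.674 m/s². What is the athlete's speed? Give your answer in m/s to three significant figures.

3.98 m/s

a_c = v²/r ⇒ v = √(a_c · r) = √(0.674 × 23.5) = √15.84 = 3.980 m/s.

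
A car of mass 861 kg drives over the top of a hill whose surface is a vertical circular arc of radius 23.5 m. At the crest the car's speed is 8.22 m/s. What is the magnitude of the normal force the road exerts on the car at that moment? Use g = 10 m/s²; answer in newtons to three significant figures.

6130 N

At the crest the centripetal acceleration points downward (toward the centre of the arc), so mg − N = mv²/r.
N = m(g − v²/r) = 861 × (10.0 − (8.22)²/23.5) = 861 × (10.0 − 2.875) = 861 × 7.125 = 6134 N.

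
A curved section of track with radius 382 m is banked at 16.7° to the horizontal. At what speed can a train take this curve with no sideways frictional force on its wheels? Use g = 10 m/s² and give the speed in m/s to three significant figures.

On a frictionless banked curve, N sinθ = mv²/r and N cosθ = mg, so tanθ = v²/(rg).
v = √(r g tanθ) = √(382 × 10.0 × tan 16.7°) = √(382 × 10.0 × 0.3000) = √1146 = 33.85 m/s.

33.9 m/s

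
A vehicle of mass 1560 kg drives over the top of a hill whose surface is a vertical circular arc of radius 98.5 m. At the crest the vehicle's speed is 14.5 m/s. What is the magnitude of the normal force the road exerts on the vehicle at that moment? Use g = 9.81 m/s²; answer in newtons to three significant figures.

At the crest the centripetal acceleration points downward (toward the centre of the arc), so mg − N = mv²/r.
N = m(g − v²/r) = 1560 × (9.81 − (14.5)²/98.5) = 1560 × (9.81 − 2.135) = 1560 × 7.675 = 11970 N.

12000 N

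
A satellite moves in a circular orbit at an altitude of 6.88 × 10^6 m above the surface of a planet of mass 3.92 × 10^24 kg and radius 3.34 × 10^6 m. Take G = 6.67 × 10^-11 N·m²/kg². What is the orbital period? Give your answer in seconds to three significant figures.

r = R + h = 3.34 × 10^6 + 6.88 × 10^6 = 1.022 × 10^7 m. Gravity provides the centripetal force: G M m / r² = m v² / r ⇒ v = √(GM/r) = 5058 m/s.
T = 2πr/v = 2π × 1.022 × 10^7 / 5058 = 12700 s.

12700 s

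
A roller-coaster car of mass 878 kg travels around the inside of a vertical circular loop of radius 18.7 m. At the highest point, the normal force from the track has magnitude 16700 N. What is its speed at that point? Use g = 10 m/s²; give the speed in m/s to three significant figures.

23.3 m/s

At the top, N + mg = mv²/r, so v = √(r(N/m + g)) = √(18.7 × (16700/878 + 10.0)) = √(18.7 × 29.02) = √542.7 = 23.30 m/s.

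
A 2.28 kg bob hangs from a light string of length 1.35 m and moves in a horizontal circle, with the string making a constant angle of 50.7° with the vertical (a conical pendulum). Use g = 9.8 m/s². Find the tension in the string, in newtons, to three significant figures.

35.3 N

Vertically the bob has no acceleration, so T cosθ = mg.
T = mg/cosθ = 2.28 × 9.8 / cos 50.7° = 22.34/0.6334 = 35.28 N.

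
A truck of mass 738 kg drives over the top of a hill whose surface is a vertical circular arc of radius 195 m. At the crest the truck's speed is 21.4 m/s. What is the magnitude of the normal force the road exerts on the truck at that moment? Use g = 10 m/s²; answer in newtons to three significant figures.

At the crest the centripetal acceleration points downward (toward the centre of the arc), so mg − N = mv²/r.
N = m(g − v²/r) = 738 × (10.0 − (21.4)²/195) = 738 × (10.0 − 2.349) = 738 × 7.651 = 5647 N.

5650 N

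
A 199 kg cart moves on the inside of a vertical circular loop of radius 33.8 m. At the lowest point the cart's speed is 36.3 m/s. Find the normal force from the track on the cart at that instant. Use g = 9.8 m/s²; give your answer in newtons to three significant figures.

9710 N

At the lowest point, N points up (toward the centre) and the weight mg points down (away from the centre), so the net inward force is N − mg = mv²/r.
N = m(v²/r + g) = 199 × ((36.3)²/33.8 + 9.8) = 199 × (38.98 + 9.8) = 199 × 48.78 = 9708 N.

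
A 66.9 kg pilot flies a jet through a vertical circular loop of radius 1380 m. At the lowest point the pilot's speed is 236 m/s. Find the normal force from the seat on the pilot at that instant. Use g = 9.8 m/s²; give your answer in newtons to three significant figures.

3360 N

At the lowest point, N points up (toward the centre) and the weight mg points down (away from the centre), so the net inward force is N − mg = mv²/r.
N = m(v²/r + g) = 66.9 × ((236)²/1380 + 9.8) = 66.9 × (40.36 + 9.8) = 66.9 × 50.16 = 3356 N.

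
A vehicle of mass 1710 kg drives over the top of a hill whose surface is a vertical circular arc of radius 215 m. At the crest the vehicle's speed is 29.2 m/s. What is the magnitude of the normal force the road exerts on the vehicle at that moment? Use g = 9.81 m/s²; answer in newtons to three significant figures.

At the crest the centripetal acceleration points downward (toward the centre of the arc), so mg − N = mv²/r.
N = m(g − v²/r) = 1710 × (9.81 − (29.2)²/215) = 1710 × (9.81 − 3.966) = 1710 × 5.844 = 9994 N.

9990 N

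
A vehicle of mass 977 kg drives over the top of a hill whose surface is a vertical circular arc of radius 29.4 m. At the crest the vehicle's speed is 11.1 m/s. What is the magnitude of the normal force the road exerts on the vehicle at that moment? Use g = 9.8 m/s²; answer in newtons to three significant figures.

At the crest the centripetal acceleration points downward (toward the centre of the arc), so mg − N = mv²/r.
N = m(g − v²/r) = 977 × (9.8 − (11.1)²/29.4) = 977 × (9.8 − 4.191) = 977 × 5.609 = 5480 N.

5480 N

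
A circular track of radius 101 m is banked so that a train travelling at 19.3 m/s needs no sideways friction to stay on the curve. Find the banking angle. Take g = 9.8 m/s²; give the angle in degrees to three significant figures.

20.6°

With no friction, the horizontal component of the normal force provides the centripetal force: N sinθ = mv²/r, while N cosθ = mg vertically.
Dividing: tanθ = v²/(r g) = (19.3)²/(101 × 9.8) = 372.5/989.8 = 0.3763.
θ = arctan(0.3763) = 20.62°.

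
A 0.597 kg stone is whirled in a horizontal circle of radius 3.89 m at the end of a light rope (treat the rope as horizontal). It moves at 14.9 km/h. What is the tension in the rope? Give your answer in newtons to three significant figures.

v = 14.9 km/h = 14.9/3.6 = 4.139 m/s.
The tension is the only horizontal force, so it supplies the full centripetal force: T = m v²/r = 0.597 × (4.139)²/3.89 = 0.597 × 17.13/3.89 = 2.629 N.

2.63 N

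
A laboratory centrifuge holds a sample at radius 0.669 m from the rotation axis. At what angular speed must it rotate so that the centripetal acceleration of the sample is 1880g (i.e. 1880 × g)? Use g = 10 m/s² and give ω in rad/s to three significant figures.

168 rad/s

Centripetal acceleration a_c = ω²r. Setting ω²r = 1880g:
ω = √(1880g / r) = √(1880 × 10.0 / 0.669) = √28100 = 167.6 rad/s.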